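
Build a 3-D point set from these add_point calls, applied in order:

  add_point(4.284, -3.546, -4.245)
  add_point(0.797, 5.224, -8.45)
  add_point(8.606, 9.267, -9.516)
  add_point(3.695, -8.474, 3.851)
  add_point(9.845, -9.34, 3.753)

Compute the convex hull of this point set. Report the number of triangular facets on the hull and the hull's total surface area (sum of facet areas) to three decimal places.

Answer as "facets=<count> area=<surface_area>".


facets=6 area=323.860

5 of the 5 inputs are extreme points: [0, 1, 2, 3, 4].

Triangle areas on the boundary:
  f1: (p3, p2, p1) → 79.2944
  f2: (p3, p2, p4) → 70.1906
  f3: (p0, p2, p1) → 45.3174
  f4: (p0, p2, p4) → 68.0595
  f5: (p0, p3, p1) → 31.5059
  f6: (p0, p3, p4) → 29.4924
Σ area = 323.860

Euler characteristic 5−9+6 = 2 ✓


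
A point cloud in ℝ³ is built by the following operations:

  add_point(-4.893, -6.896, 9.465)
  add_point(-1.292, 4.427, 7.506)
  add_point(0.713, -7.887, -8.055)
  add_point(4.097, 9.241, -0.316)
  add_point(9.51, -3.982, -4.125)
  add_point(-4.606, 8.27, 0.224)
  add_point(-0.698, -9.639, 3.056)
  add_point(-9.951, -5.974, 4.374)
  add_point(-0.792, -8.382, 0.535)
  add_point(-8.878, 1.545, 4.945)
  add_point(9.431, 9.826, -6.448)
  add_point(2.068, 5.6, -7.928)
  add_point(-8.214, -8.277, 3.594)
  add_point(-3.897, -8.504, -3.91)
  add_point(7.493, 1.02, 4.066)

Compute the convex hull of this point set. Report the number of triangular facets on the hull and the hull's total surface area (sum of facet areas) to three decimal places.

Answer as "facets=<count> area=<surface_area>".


14 of the 15 inputs are extreme points: [0, 1, 2, 3, 4, 5, 6, 7, 9, 10, 11, 12, 13, 14].

Triangle areas on the boundary:
  f1: (p2, p10, p4) → 69.3655
  f2: (p11, p2, p10) → 47.7896
  f3: (p14, p10, p4) → 63.9092
  f4: (p13, p11, p2) → 41.6381
  f5: (p5, p11, p10) → 45.0200
  f6: (p5, p13, p7) → 81.8987
  f7: (p5, p13, p11) → 84.2461
  f8: (p6, p14, p4) → 62.1440
  f9: (p6, p2, p4) → 57.6500
  f10: (p6, p13, p2) → 22.9718
  f11: (p3, p5, p10) → 25.4002
  f12: (p3, p5, p1) → 37.4687
  f13: (p3, p14, p10) → 39.8244
  f14: (p3, p14, p1) → 44.8985
  f15: (p9, p5, p7) → 23.5797
  f16: (p9, p5, p1) → 34.0380
  f17: (p12, p13, p7) → 10.9223
  f18: (p12, p6, p13) → 27.5852
  f19: (p0, p14, p1) → 60.3967
  f20: (p0, p6, p14) → 54.8362
  f21: (p0, p9, p7) → 27.5459
  f22: (p0, p9, p1) → 43.2528
  f23: (p0, p12, p7) → 10.2388
  f24: (p0, p12, p6) → 24.4066
Σ area = 1041.027

Euler characteristic 14−36+24 = 2 ✓

facets=24 area=1041.027


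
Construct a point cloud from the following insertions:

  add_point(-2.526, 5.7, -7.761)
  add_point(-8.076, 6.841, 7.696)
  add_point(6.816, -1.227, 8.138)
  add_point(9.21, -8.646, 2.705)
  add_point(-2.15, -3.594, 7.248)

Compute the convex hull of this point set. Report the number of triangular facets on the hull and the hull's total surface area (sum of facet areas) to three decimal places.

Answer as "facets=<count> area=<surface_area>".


Points on the hull: [0, 1, 2, 3, 4] (5 of 5).

Per-facet area ½‖(b−a)×(c−a)‖:
  f1: (p0, p2, p1) → 132.8258
  f2: (p0, p2, p3) → 93.3761
  f3: (p4, p2, p1) → 54.1502
  f4: (p4, p2, p3) → 44.2574
  f5: (p4, p0, p1) → 95.4051
  f6: (p4, p0, p3) → 116.5562
Σ area = 536.571

Euler characteristic 5−9+6 = 2 ✓

facets=6 area=536.571


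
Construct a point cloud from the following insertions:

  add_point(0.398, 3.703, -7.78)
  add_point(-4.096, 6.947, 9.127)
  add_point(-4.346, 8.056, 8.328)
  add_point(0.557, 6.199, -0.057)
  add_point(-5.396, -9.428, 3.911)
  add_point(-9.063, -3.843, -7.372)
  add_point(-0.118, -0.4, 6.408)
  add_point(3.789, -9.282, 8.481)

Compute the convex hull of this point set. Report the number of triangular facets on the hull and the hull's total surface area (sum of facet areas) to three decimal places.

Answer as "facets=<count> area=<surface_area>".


Hull vertices (7/8): indices [0, 1, 2, 3, 4, 5, 7].

Per-facet area ½‖(b−a)×(c−a)‖:
  f1: (p0, p7, p5) → 122.3876
  f2: (p0, p2, p5) → 104.6120
  f3: (p4, p7, p5) → 52.3747
  f4: (p3, p0, p7) → 71.6109
  f5: (p3, p0, p2) → 20.8389
  f6: (p1, p4, p7) → 86.3314
  f7: (p1, p3, p7) → 89.0720
  f8: (p1, p3, p2) → 6.6552
  f9: (p1, p2, p5) → 14.0710
  f10: (p1, p4, p5) → 112.1376
Σ area = 680.091

Euler characteristic 7−15+10 = 2 ✓

facets=10 area=680.091


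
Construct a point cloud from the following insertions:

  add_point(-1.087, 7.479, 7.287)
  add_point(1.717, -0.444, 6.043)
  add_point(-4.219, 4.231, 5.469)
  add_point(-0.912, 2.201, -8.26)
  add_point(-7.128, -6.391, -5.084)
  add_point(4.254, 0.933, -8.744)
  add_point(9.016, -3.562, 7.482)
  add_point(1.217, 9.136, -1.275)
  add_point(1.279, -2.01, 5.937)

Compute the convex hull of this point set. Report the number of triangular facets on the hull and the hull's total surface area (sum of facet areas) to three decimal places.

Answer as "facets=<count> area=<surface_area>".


facets=12 area=645.495

8 of the 9 inputs are extreme points: [0, 2, 3, 4, 5, 6, 7, 8].

Triangle areas on the boundary:
  f1: (p5, p6, p4) → 121.1772
  f2: (p5, p7, p6) → 94.3731
  f3: (p3, p5, p4) → 27.2878
  f4: (p3, p5, p7) → 26.8887
  f5: (p3, p2, p4) → 75.4341
  f6: (p3, p2, p7) → 50.1178
  f7: (p8, p6, p4) → 44.7161
  f8: (p8, p2, p4) → 59.3467
  f9: (p0, p7, p6) → 67.4817
  f10: (p0, p2, p7) → 21.8892
  f11: (p0, p8, p6) → 36.5508
  f12: (p0, p8, p2) → 20.2323
Σ area = 645.495

Check V−E+F: 8 − 18 + 12 = 2.


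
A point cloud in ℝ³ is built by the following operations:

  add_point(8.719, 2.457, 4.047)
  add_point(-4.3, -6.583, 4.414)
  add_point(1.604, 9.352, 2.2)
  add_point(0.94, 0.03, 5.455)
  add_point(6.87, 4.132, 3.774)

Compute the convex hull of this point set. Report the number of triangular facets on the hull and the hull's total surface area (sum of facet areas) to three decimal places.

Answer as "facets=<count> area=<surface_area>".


5 of the 5 inputs are extreme points: [0, 1, 2, 3, 4].

Facet areas (half cross-product norm):
  f1: (p2, p0, p1) → 78.5074
  f2: (p3, p0, p1) → 21.6752
  f3: (p3, p2, p1) → 28.5771
  f4: (p4, p2, p0) → 1.0401
  f5: (p4, p3, p0) → 9.1115
  f6: (p4, p3, p2) → 27.8308
Σ area = 166.742

Euler: V−E+F = 5−9+6 = 2.

facets=6 area=166.742


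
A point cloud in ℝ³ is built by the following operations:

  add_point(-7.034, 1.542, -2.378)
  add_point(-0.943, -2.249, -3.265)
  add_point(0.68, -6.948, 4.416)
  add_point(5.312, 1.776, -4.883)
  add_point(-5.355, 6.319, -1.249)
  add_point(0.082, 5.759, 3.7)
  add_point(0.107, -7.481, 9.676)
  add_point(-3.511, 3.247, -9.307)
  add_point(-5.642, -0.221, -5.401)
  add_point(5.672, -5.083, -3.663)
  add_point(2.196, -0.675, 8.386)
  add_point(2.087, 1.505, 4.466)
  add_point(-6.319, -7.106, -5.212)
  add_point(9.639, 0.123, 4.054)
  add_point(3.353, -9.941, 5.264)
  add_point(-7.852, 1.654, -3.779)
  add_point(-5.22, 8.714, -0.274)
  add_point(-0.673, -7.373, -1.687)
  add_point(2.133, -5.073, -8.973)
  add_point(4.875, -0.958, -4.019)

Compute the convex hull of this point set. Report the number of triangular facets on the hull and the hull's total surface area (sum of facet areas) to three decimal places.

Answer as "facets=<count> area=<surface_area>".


Hull vertices (13/20): indices [0, 3, 5, 6, 7, 9, 10, 12, 13, 14, 15, 16, 18].

Triangle areas on the boundary:
  f1: (p12, p7, p15) → 32.4582
  f2: (p18, p12, p14) → 66.3723
  f3: (p18, p12, p7) → 45.2933
  f4: (p6, p14, p13) → 35.8055
  f5: (p6, p10, p13) → 28.3283
  f6: (p6, p12, p14) → 43.4675
  f7: (p6, p12, p15) → 72.9382
  f8: (p0, p6, p15) → 6.5349
  f9: (p16, p7, p15) → 29.8996
  f10: (p16, p0, p15) → 5.9848
  f11: (p16, p6, p10) → 44.3565
  f12: (p16, p0, p6) → 62.7115
  f13: (p9, p14, p13) → 49.8585
  f14: (p9, p18, p14) → 26.8561
  f15: (p3, p18, p7) → 38.8668
  f16: (p3, p16, p13) → 67.1154
  f17: (p3, p16, p7) → 52.6992
  f18: (p3, p9, p13) → 33.0322
  f19: (p3, p9, p18) → 21.9115
  f20: (p5, p10, p13) → 35.2819
  f21: (p5, p16, p13) → 20.9879
  f22: (p5, p16, p10) → 17.2070
Σ area = 837.967

Check V−E+F: 13 − 33 + 22 = 2.

facets=22 area=837.967


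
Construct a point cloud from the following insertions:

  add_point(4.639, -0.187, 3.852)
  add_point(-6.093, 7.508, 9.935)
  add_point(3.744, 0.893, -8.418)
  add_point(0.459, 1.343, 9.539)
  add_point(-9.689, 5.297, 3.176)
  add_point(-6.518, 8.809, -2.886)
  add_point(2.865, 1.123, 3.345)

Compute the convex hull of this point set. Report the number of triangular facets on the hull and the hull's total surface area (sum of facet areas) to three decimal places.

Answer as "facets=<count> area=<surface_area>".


Hull vertices (6/7): indices [0, 1, 2, 3, 4, 5].

Area of each hull facet:
  f1: (p1, p5, p4) → 28.6355
  f2: (p1, p5, p0) → 88.2076
  f3: (p2, p0, p4) → 93.8570
  f4: (p2, p5, p4) → 50.6907
  f5: (p2, p5, p0) → 83.3251
  f6: (p3, p0, p4) → 45.1311
  f7: (p3, p1, p4) → 35.6969
  f8: (p3, p1, p0) → 25.9942
Σ area = 451.538

Check V−E+F: 6 − 12 + 8 = 2.

facets=8 area=451.538


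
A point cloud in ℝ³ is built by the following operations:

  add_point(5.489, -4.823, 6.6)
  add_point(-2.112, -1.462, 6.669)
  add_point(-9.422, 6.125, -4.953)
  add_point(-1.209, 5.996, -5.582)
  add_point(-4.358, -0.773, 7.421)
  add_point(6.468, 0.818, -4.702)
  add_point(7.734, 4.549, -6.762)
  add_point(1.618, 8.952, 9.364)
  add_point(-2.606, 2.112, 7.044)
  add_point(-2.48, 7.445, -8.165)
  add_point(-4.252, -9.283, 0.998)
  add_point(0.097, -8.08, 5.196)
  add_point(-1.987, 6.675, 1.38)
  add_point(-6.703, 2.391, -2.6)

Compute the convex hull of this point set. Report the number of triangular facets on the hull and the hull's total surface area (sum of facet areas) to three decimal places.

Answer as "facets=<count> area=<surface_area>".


Extreme-point indices: [0, 2, 4, 5, 6, 7, 9, 10, 11] — 9 of 14 on the boundary.

Facet areas (half cross-product norm):
  f1: (p0, p7, p6) → 112.5544
  f2: (p9, p10, p2) → 67.1480
  f3: (p9, p10, p6) → 100.2662
  f4: (p9, p7, p2) → 68.9068
  f5: (p9, p7, p6) → 91.6096
  f6: (p4, p10, p2) → 79.5650
  f7: (p4, p7, p2) → 86.8633
  f8: (p4, p0, p7) → 61.1749
  f9: (p5, p10, p6) → 15.5043
  f10: (p5, p0, p6) → 16.5559
  f11: (p11, p4, p10) → 27.2417
  f12: (p11, p4, p0) → 28.4975
  f13: (p11, p5, p10) → 45.4440
  f14: (p11, p5, p0) → 40.6980
Σ area = 842.030

Euler: V−E+F = 9−21+14 = 2.

facets=14 area=842.030


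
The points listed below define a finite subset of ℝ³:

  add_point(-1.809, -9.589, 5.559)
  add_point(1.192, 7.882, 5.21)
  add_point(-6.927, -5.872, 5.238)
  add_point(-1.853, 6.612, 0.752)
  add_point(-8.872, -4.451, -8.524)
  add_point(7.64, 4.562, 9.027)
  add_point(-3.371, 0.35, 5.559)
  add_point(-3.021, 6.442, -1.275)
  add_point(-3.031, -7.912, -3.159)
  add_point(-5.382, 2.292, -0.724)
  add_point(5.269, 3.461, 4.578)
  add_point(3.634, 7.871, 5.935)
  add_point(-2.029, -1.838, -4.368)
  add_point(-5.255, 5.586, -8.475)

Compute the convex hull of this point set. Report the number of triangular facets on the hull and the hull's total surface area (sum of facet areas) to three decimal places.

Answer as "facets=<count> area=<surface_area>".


facets=22 area=714.138

Hull vertices (13/14): indices [0, 1, 2, 4, 5, 6, 7, 8, 9, 10, 11, 12, 13].

Facet areas (half cross-product norm):
  f1: (p8, p0, p4) → 24.7372
  f2: (p8, p0, p5) → 77.2858
  f3: (p2, p0, p4) → 43.1381
  f4: (p2, p0, p5) → 54.9699
  f5: (p11, p1, p5) → 4.7898
  f6: (p11, p13, p1) → 14.6781
  f7: (p12, p13, p4) → 36.9249
  f8: (p12, p8, p4) → 24.8908
  f9: (p9, p13, p4) → 41.7643
  f10: (p9, p2, p4) → 55.2214
  f11: (p10, p8, p5) → 24.6670
  f12: (p10, p12, p8) → 37.1777
  f13: (p10, p12, p13) → 56.6938
  f14: (p10, p11, p5) → 12.1330
  f15: (p10, p11, p13) → 41.1291
  f16: (p7, p13, p1) → 8.2833
  f17: (p7, p9, p1) → 17.8669
  f18: (p7, p9, p13) → 18.0702
  f19: (p6, p9, p1) → 30.0620
  f20: (p6, p9, p2) → 24.6231
  f21: (p6, p1, p5) → 36.0823
  f22: (p6, p2, p5) → 28.9492
Σ area = 714.138

Euler: V−E+F = 13−33+22 = 2.


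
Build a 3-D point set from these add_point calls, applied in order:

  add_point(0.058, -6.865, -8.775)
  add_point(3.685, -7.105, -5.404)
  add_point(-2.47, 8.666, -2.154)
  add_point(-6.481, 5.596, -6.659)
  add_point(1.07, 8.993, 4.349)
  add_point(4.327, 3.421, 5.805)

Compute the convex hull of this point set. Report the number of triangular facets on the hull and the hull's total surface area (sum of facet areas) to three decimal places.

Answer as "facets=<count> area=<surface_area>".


6 of the 6 inputs are extreme points: [0, 1, 2, 3, 4, 5].

Facet areas (half cross-product norm):
  f1: (p0, p5, p3) → 112.8897
  f2: (p4, p5, p3) → 44.2578
  f3: (p2, p0, p3) → 46.9358
  f4: (p2, p4, p3) → 11.5756
  f5: (p1, p0, p5) → 33.1967
  f6: (p1, p2, p0) → 42.0528
  f7: (p1, p4, p5) → 46.7679
  f8: (p1, p2, p4) → 63.8408
Σ area = 401.517

Euler characteristic 6−12+8 = 2 ✓

facets=8 area=401.517


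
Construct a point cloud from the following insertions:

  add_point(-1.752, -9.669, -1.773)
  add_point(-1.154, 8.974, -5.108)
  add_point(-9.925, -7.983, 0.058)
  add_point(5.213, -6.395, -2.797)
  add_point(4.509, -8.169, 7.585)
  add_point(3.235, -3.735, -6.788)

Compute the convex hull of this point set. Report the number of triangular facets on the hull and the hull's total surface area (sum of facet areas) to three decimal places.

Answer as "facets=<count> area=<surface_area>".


facets=8 area=514.961

Extreme-point indices: [0, 1, 2, 3, 4, 5] — 6 of 6 on the boundary.

Triangle areas on the boundary:
  f1: (p4, p1, p2) → 155.3368
  f2: (p4, p1, p3) → 85.5051
  f3: (p5, p1, p2) → 104.2626
  f4: (p5, p1, p3) → 30.2553
  f5: (p0, p5, p2) → 34.0091
  f6: (p0, p5, p3) → 20.1340
  f7: (p0, p4, p2) → 45.8939
  f8: (p0, p4, p3) → 39.5641
Σ area = 514.961

Check V−E+F: 6 − 12 + 8 = 2.


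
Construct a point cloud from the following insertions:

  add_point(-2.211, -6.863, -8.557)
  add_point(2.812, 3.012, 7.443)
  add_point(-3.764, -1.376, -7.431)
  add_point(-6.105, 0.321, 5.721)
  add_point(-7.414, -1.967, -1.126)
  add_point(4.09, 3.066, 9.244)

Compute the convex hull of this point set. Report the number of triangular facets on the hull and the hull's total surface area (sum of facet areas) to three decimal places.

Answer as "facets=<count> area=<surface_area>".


facets=8 area=285.935

Points on the hull: [0, 1, 2, 3, 4, 5] (6 of 6).

Facet areas (half cross-product norm):
  f1: (p2, p0, p4) → 20.7022
  f2: (p2, p0, p5) → 52.8853
  f3: (p2, p1, p5) → 5.6864
  f4: (p3, p0, p4) → 25.8124
  f5: (p3, p0, p5) → 90.2884
  f6: (p3, p1, p5) → 7.4734
  f7: (p3, p2, p4) → 19.3899
  f8: (p3, p2, p1) → 63.6968
Σ area = 285.935

Euler: V−E+F = 6−12+8 = 2.


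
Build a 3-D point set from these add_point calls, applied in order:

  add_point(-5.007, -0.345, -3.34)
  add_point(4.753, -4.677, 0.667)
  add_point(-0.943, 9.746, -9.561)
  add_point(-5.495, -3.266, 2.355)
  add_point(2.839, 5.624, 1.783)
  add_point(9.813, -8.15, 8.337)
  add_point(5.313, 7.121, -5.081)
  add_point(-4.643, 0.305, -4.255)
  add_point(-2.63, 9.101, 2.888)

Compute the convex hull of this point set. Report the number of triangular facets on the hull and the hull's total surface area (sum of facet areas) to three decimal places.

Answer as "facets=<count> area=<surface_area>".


Hull vertices (9/9): indices [0, 1, 2, 3, 4, 5, 6, 7, 8].

Triangle areas on the boundary:
  f1: (p8, p5, p3) → 108.7188
  f2: (p8, p0, p3) → 36.9538
  f3: (p8, p0, p2) → 64.4289
  f4: (p1, p5, p3) → 46.5882
  f5: (p1, p0, p3) → 33.2287
  f6: (p6, p8, p2) → 45.4389
  f7: (p6, p1, p5) → 49.7198
  f8: (p6, p1, p2) → 46.2951
  f9: (p7, p0, p2) → 2.7437
  f10: (p7, p1, p2) → 64.2527
  f11: (p7, p1, p0) → 6.5673
  f12: (p4, p8, p5) → 38.5700
  f13: (p4, p6, p5) → 57.5940
  f14: (p4, p6, p8) → 23.1548
Σ area = 624.255

Euler characteristic 9−21+14 = 2 ✓

facets=14 area=624.255


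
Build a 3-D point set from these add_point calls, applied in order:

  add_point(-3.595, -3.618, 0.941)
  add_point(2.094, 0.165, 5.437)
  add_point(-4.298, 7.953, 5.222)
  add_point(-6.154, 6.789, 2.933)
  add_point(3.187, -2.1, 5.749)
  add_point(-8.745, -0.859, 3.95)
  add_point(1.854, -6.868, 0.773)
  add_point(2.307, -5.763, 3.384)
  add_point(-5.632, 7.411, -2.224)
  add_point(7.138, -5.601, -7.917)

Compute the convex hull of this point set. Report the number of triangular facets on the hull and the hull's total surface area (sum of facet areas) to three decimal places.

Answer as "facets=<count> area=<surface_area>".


Hull vertices (10/10): indices [0, 1, 2, 3, 4, 5, 6, 7, 8, 9].

Triangle areas on the boundary:
  f1: (p4, p2, p5) → 56.1288
  f2: (p8, p9, p5) → 101.6368
  f3: (p8, p2, p9) → 70.5893
  f4: (p1, p2, p9) → 68.1064
  f5: (p1, p4, p9) → 18.1289
  f6: (p1, p4, p2) → 3.2580
  f7: (p3, p2, p5) → 11.5695
  f8: (p3, p8, p5) → 20.4718
  f9: (p3, p8, p2) → 6.5453
  f10: (p0, p9, p5) → 14.9590
  f11: (p0, p6, p5) → 9.0952
  f12: (p0, p6, p9) → 29.7839
  f13: (p7, p4, p9) → 25.0513
  f14: (p7, p6, p9) → 11.2790
  f15: (p7, p4, p5) → 26.4913
  f16: (p7, p6, p5) → 17.3511
Σ area = 490.446

Euler: V−E+F = 10−24+16 = 2.

facets=16 area=490.446


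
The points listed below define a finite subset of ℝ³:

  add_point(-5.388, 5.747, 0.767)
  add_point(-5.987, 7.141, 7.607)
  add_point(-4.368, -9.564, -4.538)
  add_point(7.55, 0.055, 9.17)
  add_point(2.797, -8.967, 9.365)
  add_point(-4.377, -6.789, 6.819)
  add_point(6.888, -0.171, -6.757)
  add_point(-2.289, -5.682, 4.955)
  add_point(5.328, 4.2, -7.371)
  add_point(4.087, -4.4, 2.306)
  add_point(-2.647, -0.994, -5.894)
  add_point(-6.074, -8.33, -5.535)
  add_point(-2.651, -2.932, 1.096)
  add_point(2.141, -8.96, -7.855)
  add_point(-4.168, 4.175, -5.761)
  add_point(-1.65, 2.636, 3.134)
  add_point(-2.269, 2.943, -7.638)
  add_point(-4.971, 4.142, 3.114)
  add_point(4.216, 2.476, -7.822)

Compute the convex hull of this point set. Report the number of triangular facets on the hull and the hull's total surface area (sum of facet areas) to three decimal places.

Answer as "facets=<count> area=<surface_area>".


facets=22 area=965.633

Hull vertices (13/19): indices [0, 1, 2, 3, 4, 5, 6, 8, 11, 13, 14, 16, 18].

Facet areas (half cross-product norm):
  f1: (p4, p1, p3) → 78.3264
  f2: (p8, p1, p3) → 124.9856
  f3: (p5, p1, p11) → 87.0801
  f4: (p5, p4, p1) → 51.9033
  f5: (p2, p5, p11) → 13.0351
  f6: (p2, p5, p4) → 44.8574
  f7: (p13, p2, p4) → 57.3660
  f8: (p13, p2, p11) → 7.7765
  f9: (p0, p8, p1) → 34.9234
  f10: (p0, p14, p8) → 30.9600
  f11: (p0, p1, p11) → 44.2051
  f12: (p0, p14, p11) → 42.4358
  f13: (p6, p8, p3) → 36.9922
  f14: (p6, p4, p3) → 81.2937
  f15: (p6, p13, p4) → 85.8872
  f16: (p16, p14, p8) → 9.4889
  f17: (p16, p14, p11) → 17.7126
  f18: (p16, p13, p11) → 49.6295
  f19: (p18, p16, p8) → 6.0556
  f20: (p18, p16, p13) → 37.5814
  f21: (p18, p6, p8) → 4.0676
  f22: (p18, p6, p13) → 19.0692
Σ area = 965.633

Check V−E+F: 13 − 33 + 22 = 2.


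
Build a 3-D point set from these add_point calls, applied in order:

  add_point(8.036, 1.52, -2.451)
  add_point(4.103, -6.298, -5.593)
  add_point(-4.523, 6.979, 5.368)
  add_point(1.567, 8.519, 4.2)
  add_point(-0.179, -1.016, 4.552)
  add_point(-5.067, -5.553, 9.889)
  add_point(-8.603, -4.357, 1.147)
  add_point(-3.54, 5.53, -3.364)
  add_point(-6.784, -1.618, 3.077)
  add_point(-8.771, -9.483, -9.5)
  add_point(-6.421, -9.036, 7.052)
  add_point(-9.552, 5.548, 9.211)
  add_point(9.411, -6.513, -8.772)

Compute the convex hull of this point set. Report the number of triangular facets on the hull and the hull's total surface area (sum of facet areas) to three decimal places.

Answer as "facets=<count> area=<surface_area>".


Hull vertices (10/13): indices [0, 2, 3, 5, 6, 7, 9, 10, 11, 12].

Triangle areas on the boundary:
  f1: (p7, p9, p11) → 116.5160
  f2: (p7, p9, p12) → 139.5842
  f3: (p10, p5, p11) → 23.5854
  f4: (p10, p9, p12) → 151.5992
  f5: (p10, p5, p12) → 52.3323
  f6: (p3, p5, p11) → 74.9626
  f7: (p6, p9, p11) → 32.7323
  f8: (p6, p10, p11) → 50.2282
  f9: (p6, p10, p9) → 41.9873
  f10: (p0, p5, p12) → 97.7837
  f11: (p0, p7, p12) → 59.7068
  f12: (p0, p3, p7) → 52.4378
  f13: (p0, p3, p5) → 95.8488
  f14: (p2, p7, p11) → 22.4318
  f15: (p2, p3, p11) → 9.0316
  f16: (p2, p3, p7) → 27.5825
Σ area = 1048.351

Euler characteristic 10−24+16 = 2 ✓

facets=16 area=1048.351


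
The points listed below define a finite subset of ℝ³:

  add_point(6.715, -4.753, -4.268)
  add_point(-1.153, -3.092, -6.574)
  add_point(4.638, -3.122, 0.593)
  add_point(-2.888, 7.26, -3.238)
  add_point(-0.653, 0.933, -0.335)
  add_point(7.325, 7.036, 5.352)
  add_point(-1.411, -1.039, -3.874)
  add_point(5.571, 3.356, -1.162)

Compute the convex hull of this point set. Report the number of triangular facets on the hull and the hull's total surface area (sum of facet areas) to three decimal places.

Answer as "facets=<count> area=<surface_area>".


Extreme-point indices: [0, 1, 2, 3, 4, 5, 6, 7] — 8 of 8 on the boundary.

Per-facet area ½‖(b−a)×(c−a)‖:
  f1: (p1, p0, p3) → 44.5897
  f2: (p4, p5, p3) → 42.1418
  f3: (p7, p5, p3) → 36.0003
  f4: (p7, p0, p3) → 37.9862
  f5: (p7, p0, p5) → 23.5557
  f6: (p6, p1, p3) → 10.7319
  f7: (p6, p4, p3) → 15.0649
  f8: (p2, p0, p5) → 26.9615
  f9: (p2, p4, p5) → 37.1427
  f10: (p2, p1, p0) → 22.8046
  f11: (p2, p6, p1) → 12.9012
  f12: (p2, p6, p4) → 13.8658
Σ area = 323.746

Check V−E+F: 8 − 18 + 12 = 2.

facets=12 area=323.746


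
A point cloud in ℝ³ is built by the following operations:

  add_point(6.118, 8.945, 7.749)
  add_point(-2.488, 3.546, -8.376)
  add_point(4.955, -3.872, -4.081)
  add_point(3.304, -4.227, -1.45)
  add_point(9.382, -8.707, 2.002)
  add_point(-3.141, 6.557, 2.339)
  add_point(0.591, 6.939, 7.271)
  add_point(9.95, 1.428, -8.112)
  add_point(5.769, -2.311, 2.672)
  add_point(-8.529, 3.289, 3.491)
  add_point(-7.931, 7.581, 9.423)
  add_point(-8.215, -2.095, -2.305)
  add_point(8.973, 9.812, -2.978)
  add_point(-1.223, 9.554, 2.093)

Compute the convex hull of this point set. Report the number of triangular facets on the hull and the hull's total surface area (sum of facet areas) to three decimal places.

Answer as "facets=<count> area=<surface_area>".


Extreme-point indices: [0, 1, 2, 4, 7, 9, 10, 11, 12, 13] — 10 of 14 on the boundary.

Triangle areas on the boundary:
  f1: (p12, p4, p7) → 68.8943
  f2: (p0, p12, p4) → 101.1750
  f3: (p10, p0, p4) → 133.0346
  f4: (p10, p11, p9) → 4.9779
  f5: (p10, p11, p4) → 146.5743
  f6: (p2, p4, p7) → 34.4810
  f7: (p2, p11, p4) → 52.9874
  f8: (p1, p11, p9) → 39.7390
  f9: (p1, p10, p9) → 36.2603
  f10: (p1, p12, p7) → 60.6816
  f11: (p1, p2, p7) → 46.2360
  f12: (p1, p2, p11) → 55.7622
  f13: (p13, p1, p12) → 66.3648
  f14: (p13, p1, p10) → 54.6228
  f15: (p13, p0, p12) → 47.6270
  f16: (p13, p10, p0) → 46.9247
Σ area = 996.343

Euler: V−E+F = 10−24+16 = 2.

facets=16 area=996.343


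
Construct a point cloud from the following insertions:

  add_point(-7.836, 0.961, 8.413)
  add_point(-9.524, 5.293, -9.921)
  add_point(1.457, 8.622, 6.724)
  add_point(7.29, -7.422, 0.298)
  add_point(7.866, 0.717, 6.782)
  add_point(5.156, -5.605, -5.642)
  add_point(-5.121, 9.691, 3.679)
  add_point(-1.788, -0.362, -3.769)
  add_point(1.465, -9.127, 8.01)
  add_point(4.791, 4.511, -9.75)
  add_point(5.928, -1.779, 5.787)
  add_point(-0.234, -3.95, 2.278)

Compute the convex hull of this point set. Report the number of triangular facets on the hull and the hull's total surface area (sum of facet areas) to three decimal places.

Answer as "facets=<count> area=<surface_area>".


facets=14 area=1028.439

Hull vertices (9/12): indices [0, 1, 2, 3, 4, 5, 6, 8, 9].

Area of each hull facet:
  f1: (p0, p8, p1) → 127.1897
  f2: (p0, p8, p4) → 78.6177
  f3: (p5, p8, p1) → 135.1604
  f4: (p6, p0, p1) → 76.6696
  f5: (p9, p5, p1) → 78.0072
  f6: (p9, p6, p1) → 102.6498
  f7: (p3, p8, p4) → 48.4438
  f8: (p3, p5, p8) → 26.5720
  f9: (p3, p9, p4) → 80.8998
  f10: (p3, p9, p5) → 28.5076
  f11: (p2, p0, p4) → 61.8806
  f12: (p2, p6, p0) → 37.6020
  f13: (p2, p9, p4) → 83.9786
  f14: (p2, p9, p6) → 62.2605
Σ area = 1028.439

Check V−E+F: 9 − 21 + 14 = 2.


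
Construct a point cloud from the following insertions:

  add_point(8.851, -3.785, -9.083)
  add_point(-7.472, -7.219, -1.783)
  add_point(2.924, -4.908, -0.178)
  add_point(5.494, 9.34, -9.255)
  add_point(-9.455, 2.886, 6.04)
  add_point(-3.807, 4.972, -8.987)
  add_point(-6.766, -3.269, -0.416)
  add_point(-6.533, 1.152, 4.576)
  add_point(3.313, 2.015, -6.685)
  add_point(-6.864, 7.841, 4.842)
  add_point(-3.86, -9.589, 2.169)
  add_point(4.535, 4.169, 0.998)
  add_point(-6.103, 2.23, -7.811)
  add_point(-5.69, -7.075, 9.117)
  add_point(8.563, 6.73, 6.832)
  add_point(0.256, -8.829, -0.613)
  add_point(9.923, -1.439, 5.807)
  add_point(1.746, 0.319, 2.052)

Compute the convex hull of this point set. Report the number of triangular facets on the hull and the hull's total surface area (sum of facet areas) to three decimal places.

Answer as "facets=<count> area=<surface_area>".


Extreme-point indices: [0, 1, 3, 4, 5, 9, 10, 12, 13, 14, 15, 16] — 12 of 18 on the boundary.

Per-facet area ½‖(b−a)×(c−a)‖:
  f1: (p13, p10, p16) → 61.6468
  f2: (p14, p13, p4) → 100.9422
  f3: (p14, p13, p16) → 69.8038
  f4: (p14, p0, p16) → 60.8579
  f5: (p14, p0, p3) → 109.8233
  f6: (p15, p10, p16) → 31.7103
  f7: (p15, p0, p16) → 83.7010
  f8: (p9, p14, p4) → 41.6024
  f9: (p9, p14, p3) → 122.5922
  f10: (p9, p12, p4) → 39.2742
  f11: (p1, p12, p4) → 69.3582
  f12: (p1, p13, p4) → 58.0597
  f13: (p1, p13, p10) → 21.0041
  f14: (p1, p15, p10) → 14.6767
  f15: (p1, p12, p0) → 90.1474
  f16: (p1, p15, p0) → 46.2377
  f17: (p5, p9, p3) → 73.6193
  f18: (p5, p9, p12) → 26.0863
  f19: (p5, p0, p3) → 68.3949
  f20: (p5, p12, p0) → 28.8584
Σ area = 1218.397

Euler characteristic 12−30+20 = 2 ✓

facets=20 area=1218.397


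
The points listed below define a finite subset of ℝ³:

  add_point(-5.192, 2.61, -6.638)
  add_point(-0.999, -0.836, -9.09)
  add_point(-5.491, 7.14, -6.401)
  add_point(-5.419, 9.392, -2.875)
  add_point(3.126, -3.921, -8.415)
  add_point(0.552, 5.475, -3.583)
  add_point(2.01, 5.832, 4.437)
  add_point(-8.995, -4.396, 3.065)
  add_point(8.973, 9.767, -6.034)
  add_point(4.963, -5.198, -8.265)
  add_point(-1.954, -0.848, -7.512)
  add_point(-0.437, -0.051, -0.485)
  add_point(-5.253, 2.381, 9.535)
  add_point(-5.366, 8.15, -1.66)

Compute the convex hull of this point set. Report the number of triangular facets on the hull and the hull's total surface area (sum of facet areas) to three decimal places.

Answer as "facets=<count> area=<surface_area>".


Hull vertices (9/14): indices [0, 1, 2, 3, 6, 7, 8, 9, 12].

Facet areas (half cross-product norm):
  f1: (p1, p9, p7) → 54.5599
  f2: (p1, p9, p8) → 54.7150
  f3: (p12, p9, p7) → 89.8069
  f4: (p12, p3, p7) → 69.9417
  f5: (p2, p1, p8) → 66.7679
  f6: (p2, p3, p8) → 30.4885
  f7: (p2, p3, p7) → 31.8708
  f8: (p6, p9, p8) → 98.1200
  f9: (p6, p12, p9) → 77.6650
  f10: (p6, p3, p8) → 69.9195
  f11: (p6, p12, p3) → 52.3908
  f12: (p0, p1, p7) → 36.5718
  f13: (p0, p2, p7) → 24.7895
  f14: (p0, p2, p1) → 10.3522
Σ area = 767.960

Euler: V−E+F = 9−21+14 = 2.

facets=14 area=767.960


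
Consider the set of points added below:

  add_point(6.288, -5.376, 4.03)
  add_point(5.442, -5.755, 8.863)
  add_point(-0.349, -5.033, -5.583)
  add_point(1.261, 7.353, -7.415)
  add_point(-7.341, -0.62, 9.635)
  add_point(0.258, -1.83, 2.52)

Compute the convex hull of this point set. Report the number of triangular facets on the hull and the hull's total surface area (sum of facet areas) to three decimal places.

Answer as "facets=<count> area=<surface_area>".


Extreme-point indices: [0, 1, 2, 3, 4] — 5 of 6 on the boundary.

Area of each hull facet:
  f1: (p1, p3, p4) → 136.7251
  f2: (p1, p3, p0) → 33.8558
  f3: (p2, p3, p4) → 109.0407
  f4: (p2, p3, p0) → 73.5532
  f5: (p2, p1, p4) → 102.1982
  f6: (p2, p1, p0) → 20.1779
Σ area = 475.551

Euler: V−E+F = 5−9+6 = 2.

facets=6 area=475.551


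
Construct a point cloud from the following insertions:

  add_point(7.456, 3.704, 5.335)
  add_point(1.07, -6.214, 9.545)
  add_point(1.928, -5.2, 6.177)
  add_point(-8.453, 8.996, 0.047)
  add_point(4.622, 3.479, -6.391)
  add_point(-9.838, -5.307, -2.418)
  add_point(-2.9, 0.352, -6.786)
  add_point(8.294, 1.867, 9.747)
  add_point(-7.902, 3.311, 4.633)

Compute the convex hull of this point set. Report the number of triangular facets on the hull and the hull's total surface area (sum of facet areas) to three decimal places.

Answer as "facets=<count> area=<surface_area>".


facets=14 area=751.416

9 of the 9 inputs are extreme points: [0, 1, 2, 3, 4, 5, 6, 7, 8].

Area of each hull facet:
  f1: (p6, p3, p5) → 60.6838
  f2: (p0, p3, p7) → 35.7935
  f3: (p8, p3, p7) → 59.0380
  f4: (p8, p1, p7) → 75.5558
  f5: (p8, p3, p5) → 40.6523
  f6: (p8, p1, p5) → 77.5372
  f7: (p4, p6, p3) → 49.9537
  f8: (p4, p0, p3) → 91.8949
  f9: (p4, p0, p7) → 11.6621
  f10: (p2, p6, p5) → 69.0531
  f11: (p2, p4, p6) → 59.5780
  f12: (p2, p1, p5) → 24.6564
  f13: (p2, p1, p7) → 18.3884
  f14: (p2, p4, p7) → 76.9685
Σ area = 751.416

Euler: V−E+F = 9−21+14 = 2.


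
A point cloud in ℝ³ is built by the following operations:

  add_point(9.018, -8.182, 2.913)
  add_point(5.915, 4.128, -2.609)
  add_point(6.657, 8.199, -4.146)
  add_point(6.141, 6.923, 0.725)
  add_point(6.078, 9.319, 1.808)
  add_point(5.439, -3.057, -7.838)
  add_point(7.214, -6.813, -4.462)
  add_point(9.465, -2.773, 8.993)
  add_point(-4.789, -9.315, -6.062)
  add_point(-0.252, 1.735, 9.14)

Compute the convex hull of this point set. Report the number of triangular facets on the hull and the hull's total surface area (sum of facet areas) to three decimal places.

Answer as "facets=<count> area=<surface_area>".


facets=12 area=743.907

Extreme-point indices: [0, 2, 4, 5, 6, 7, 8, 9] — 8 of 10 on the boundary.

Per-facet area ½‖(b−a)×(c−a)‖:
  f1: (p9, p4, p8) → 118.9217
  f2: (p9, p4, p7) → 64.3475
  f3: (p2, p4, p7) → 41.8597
  f4: (p2, p4, p8) → 62.7594
  f5: (p2, p5, p8) → 61.2543
  f6: (p0, p2, p7) → 69.8429
  f7: (p0, p9, p8) → 119.4471
  f8: (p0, p9, p7) → 42.3815
  f9: (p6, p2, p5) → 28.7189
  f10: (p6, p0, p2) → 57.1578
  f11: (p6, p5, p8) → 31.9436
  f12: (p6, p0, p8) → 45.2723
Σ area = 743.907

Check V−E+F: 8 − 18 + 12 = 2.


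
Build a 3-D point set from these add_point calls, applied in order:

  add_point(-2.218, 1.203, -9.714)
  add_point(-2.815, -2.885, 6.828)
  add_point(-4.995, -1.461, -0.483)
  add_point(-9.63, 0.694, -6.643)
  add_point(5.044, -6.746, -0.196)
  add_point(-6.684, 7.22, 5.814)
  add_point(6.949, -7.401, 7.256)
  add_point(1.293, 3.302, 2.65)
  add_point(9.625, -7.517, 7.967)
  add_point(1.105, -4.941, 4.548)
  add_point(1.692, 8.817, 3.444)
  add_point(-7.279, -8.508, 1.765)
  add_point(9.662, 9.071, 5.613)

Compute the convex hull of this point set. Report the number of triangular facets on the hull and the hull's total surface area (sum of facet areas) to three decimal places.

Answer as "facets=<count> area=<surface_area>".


10 of the 13 inputs are extreme points: [0, 1, 3, 4, 5, 6, 8, 10, 11, 12].

Per-facet area ½‖(b−a)×(c−a)‖:
  f1: (p5, p8, p12) → 136.8986
  f2: (p4, p8, p12) → 77.0531
  f3: (p4, p0, p12) → 124.1739
  f4: (p11, p5, p3) → 87.3968
  f5: (p11, p4, p8) → 55.8600
  f6: (p11, p0, p3) → 50.5655
  f7: (p11, p4, p0) → 85.9762
  f8: (p10, p0, p3) → 62.9819
  f9: (p10, p5, p3) → 63.5189
  f10: (p10, p0, p12) → 57.0684
  f11: (p10, p5, p12) → 19.3784
  f12: (p1, p5, p8) → 54.1557
  f13: (p1, p11, p5) → 44.5284
  f14: (p6, p11, p8) → 3.3265
  f15: (p6, p1, p8) → 6.3943
  f16: (p6, p1, p11) → 46.1833
Σ area = 975.460

Euler: V−E+F = 10−24+16 = 2.

facets=16 area=975.460


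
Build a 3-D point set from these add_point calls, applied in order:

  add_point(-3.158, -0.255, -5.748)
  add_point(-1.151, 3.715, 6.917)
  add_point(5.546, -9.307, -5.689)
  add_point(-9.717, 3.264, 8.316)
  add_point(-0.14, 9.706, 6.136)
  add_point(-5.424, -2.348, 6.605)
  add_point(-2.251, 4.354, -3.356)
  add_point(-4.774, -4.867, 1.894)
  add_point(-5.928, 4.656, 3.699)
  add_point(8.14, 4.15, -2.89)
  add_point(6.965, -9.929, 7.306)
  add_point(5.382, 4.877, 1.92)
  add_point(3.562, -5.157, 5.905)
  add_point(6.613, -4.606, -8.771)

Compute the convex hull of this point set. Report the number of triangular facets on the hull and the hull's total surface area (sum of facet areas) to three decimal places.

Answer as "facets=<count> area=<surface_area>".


12 of the 14 inputs are extreme points: [0, 2, 3, 4, 5, 6, 7, 8, 9, 10, 11, 13].

Facet areas (half cross-product norm):
  f1: (p13, p10, p9) → 86.9493
  f2: (p4, p10, p3) → 118.9808
  f3: (p11, p10, p9) → 43.9448
  f4: (p11, p4, p9) → 13.3799
  f5: (p11, p4, p10) → 60.4961
  f6: (p6, p13, p9) → 54.7964
  f7: (p6, p4, p9) → 56.3372
  f8: (p5, p10, p3) → 23.6612
  f9: (p5, p7, p3) → 15.0523
  f10: (p5, p7, p10) → 37.2667
  f11: (p2, p13, p10) → 31.1763
  f12: (p2, p7, p10) → 78.8710
  f13: (p8, p4, p3) → 23.0702
  f14: (p8, p6, p3) → 8.0646
  f15: (p8, p6, p4) → 32.0537
  f16: (p0, p6, p13) → 27.8096
  f17: (p0, p2, p13) → 31.7956
  f18: (p0, p2, p7) → 55.1919
  f19: (p0, p7, p3) → 51.1397
  f20: (p0, p6, p3) → 35.7335
Σ area = 885.771

Euler characteristic 12−30+20 = 2 ✓

facets=20 area=885.771


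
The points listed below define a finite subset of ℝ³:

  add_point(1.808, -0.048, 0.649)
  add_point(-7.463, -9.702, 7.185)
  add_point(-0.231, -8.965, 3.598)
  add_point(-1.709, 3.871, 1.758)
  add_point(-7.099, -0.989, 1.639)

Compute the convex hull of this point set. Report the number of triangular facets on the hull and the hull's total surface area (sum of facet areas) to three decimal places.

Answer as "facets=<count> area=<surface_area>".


5 of the 5 inputs are extreme points: [0, 1, 2, 3, 4].

Area of each hull facet:
  f1: (p2, p3, p1) → 52.8299
  f2: (p2, p3, p0) → 22.7722
  f3: (p4, p3, p1) → 30.5047
  f4: (p4, p3, p0) → 19.5296
  f5: (p4, p2, p1) → 39.3081
  f6: (p4, p2, p0) → 40.7174
Σ area = 205.662

Euler characteristic 5−9+6 = 2 ✓

facets=6 area=205.662


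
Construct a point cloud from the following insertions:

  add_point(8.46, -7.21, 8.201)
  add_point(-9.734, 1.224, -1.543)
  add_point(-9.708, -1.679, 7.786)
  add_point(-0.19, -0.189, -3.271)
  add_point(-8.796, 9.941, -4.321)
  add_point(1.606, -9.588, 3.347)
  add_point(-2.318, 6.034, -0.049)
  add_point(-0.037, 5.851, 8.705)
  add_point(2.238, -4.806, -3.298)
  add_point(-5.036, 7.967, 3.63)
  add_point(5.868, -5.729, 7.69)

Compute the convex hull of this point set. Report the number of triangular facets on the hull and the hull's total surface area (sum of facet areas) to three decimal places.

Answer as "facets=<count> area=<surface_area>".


facets=16 area=740.158

Extreme-point indices: [0, 1, 2, 3, 4, 5, 6, 7, 8, 9] — 10 of 11 on the boundary.

Facet areas (half cross-product norm):
  f1: (p2, p7, p0) → 95.4470
  f2: (p2, p4, p1) → 36.9223
  f3: (p8, p4, p1) → 59.4349
  f4: (p9, p7, p4) → 10.9204
  f5: (p9, p2, p4) → 48.8508
  f6: (p9, p2, p7) → 41.7377
  f7: (p5, p2, p1) → 70.2526
  f8: (p5, p8, p1) → 55.2960
  f9: (p5, p2, p0) → 60.4928
  f10: (p5, p8, p0) → 34.8685
  f11: (p6, p7, p4) → 29.0784
  f12: (p6, p7, p0) → 69.9934
  f13: (p3, p8, p4) → 8.1107
  f14: (p3, p6, p4) → 29.3948
  f15: (p3, p8, p0) → 32.1652
  f16: (p3, p6, p0) → 57.1927
Σ area = 740.158

Euler characteristic 10−24+16 = 2 ✓


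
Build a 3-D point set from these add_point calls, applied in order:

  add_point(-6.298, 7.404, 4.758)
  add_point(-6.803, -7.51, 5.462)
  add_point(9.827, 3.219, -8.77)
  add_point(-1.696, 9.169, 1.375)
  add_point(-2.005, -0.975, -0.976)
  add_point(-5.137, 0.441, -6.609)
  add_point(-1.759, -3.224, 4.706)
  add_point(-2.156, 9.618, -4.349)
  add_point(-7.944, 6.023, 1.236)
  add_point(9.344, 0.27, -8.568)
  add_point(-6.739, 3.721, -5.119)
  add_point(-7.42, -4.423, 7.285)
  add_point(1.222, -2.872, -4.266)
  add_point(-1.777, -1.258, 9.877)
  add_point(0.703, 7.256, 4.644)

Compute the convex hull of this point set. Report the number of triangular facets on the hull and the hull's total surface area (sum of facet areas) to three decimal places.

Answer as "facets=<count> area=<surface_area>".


Hull vertices (13/15): indices [0, 1, 2, 3, 5, 7, 8, 9, 10, 11, 12, 13, 14].

Per-facet area ½‖(b−a)×(c−a)‖:
  f1: (p14, p13, p2) → 80.9547
  f2: (p11, p1, p8) → 19.1559
  f3: (p11, p13, p1) → 11.4190
  f4: (p7, p5, p2) → 68.8383
  f5: (p9, p5, p2) → 21.6126
  f6: (p9, p13, p2) → 31.6123
  f7: (p9, p13, p1) → 98.5308
  f8: (p10, p7, p8) → 24.9480
  f9: (p10, p7, p5) → 13.2611
  f10: (p10, p1, p8) → 48.7438
  f11: (p10, p5, p1) → 28.5547
  f12: (p0, p7, p8) → 17.9882
  f13: (p0, p14, p13) → 35.0765
  f14: (p0, p11, p8) → 24.6214
  f15: (p0, p11, p13) → 38.0186
  f16: (p3, p14, p2) → 36.7937
  f17: (p3, p7, p2) → 40.2638
  f18: (p3, p0, p14) → 13.2934
  f19: (p3, p0, p7) → 14.6652
  f20: (p12, p5, p1) → 50.2688
  f21: (p12, p9, p1) → 23.7006
  f22: (p12, p9, p5) → 33.1575
Σ area = 775.479

Check V−E+F: 13 − 33 + 22 = 2.

facets=22 area=775.479


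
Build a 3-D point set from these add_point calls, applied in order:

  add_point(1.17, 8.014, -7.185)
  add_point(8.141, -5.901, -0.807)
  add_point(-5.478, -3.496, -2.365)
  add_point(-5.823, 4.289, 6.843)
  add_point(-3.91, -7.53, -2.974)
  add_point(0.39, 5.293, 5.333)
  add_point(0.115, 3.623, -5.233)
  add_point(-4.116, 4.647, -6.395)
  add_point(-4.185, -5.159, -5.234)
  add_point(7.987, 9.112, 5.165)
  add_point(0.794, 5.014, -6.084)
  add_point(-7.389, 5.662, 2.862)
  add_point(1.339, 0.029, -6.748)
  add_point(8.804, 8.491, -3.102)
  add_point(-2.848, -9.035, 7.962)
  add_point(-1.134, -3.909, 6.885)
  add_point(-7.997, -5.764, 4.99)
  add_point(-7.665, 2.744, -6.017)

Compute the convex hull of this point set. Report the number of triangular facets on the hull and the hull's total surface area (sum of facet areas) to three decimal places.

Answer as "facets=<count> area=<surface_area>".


Extreme-point indices: [0, 1, 3, 4, 8, 9, 11, 12, 13, 14, 16, 17] — 12 of 18 on the boundary.

Per-facet area ½‖(b−a)×(c−a)‖:
  f1: (p1, p9, p13) → 60.5355
  f2: (p1, p9, p14) → 116.3167
  f3: (p0, p9, p13) → 33.3294
  f4: (p0, p11, p9) → 89.4342
  f5: (p3, p9, p14) → 100.0619
  f6: (p3, p11, p9) → 32.8133
  f7: (p3, p14, p16) → 34.5226
  f8: (p3, p11, p16) → 23.4287
  f9: (p4, p1, p14) → 66.3440
  f10: (p4, p1, p8) → 20.1845
  f11: (p4, p14, p16) → 30.9158
  f12: (p4, p8, p16) → 13.5877
  f13: (p17, p0, p11) → 48.2605
  f14: (p17, p8, p16) → 47.3773
  f15: (p17, p11, p16) → 53.9180
  f16: (p12, p1, p8) → 41.7326
  f17: (p12, p17, p8) → 31.4749
  f18: (p12, p17, p0) → 35.9486
  f19: (p12, p1, p13) → 63.0860
  f20: (p12, p0, p13) → 34.6743
Σ area = 977.947

Euler: V−E+F = 12−30+20 = 2.

facets=20 area=977.947


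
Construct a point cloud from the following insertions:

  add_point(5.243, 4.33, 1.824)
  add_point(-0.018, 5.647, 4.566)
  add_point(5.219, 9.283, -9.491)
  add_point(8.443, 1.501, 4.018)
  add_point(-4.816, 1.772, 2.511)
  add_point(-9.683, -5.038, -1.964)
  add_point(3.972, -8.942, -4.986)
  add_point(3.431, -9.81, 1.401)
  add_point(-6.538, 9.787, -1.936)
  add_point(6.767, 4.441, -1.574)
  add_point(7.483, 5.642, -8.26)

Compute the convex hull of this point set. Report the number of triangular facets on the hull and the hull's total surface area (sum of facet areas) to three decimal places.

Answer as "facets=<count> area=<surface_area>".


facets=16 area=842.543

10 of the 11 inputs are extreme points: [0, 1, 2, 3, 4, 5, 6, 7, 8, 10].

Per-facet area ½‖(b−a)×(c−a)‖:
  f1: (p2, p8, p5) → 104.9482
  f2: (p6, p2, p5) → 135.0870
  f3: (p1, p2, p8) → 69.0204
  f4: (p7, p6, p5) → 45.4926
  f5: (p7, p6, p3) → 40.8442
  f6: (p7, p1, p3) → 59.6011
  f7: (p10, p2, p3) → 24.0398
  f8: (p10, p6, p3) → 87.0998
  f9: (p10, p6, p2) → 23.8321
  f10: (p4, p8, p5) → 42.2622
  f11: (p4, p1, p8) → 29.5350
  f12: (p4, p7, p5) → 64.0570
  f13: (p4, p7, p1) → 46.1991
  f14: (p0, p2, p3) → 22.3792
  f15: (p0, p1, p3) → 12.6487
  f16: (p0, p1, p2) → 35.4968
Σ area = 842.543

Check V−E+F: 10 − 24 + 16 = 2.
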